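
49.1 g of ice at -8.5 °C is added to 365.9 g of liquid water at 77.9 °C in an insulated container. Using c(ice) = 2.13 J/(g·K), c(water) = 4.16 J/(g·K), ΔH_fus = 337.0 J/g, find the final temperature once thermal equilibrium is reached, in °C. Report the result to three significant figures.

Heat to bring ice to 0 °C and melt it: q₁ = 49.1×2.13×8.5 + 49.1×337.0 = 17436 J
Heat the water can supply cooling to 0 °C: 365.9×4.16×77.9 = 118575 J > q₁, so all ice melts.
Energy balance: 365.9×4.16×(77.9 − T) = 17436 + 49.1×4.16×(T − 0)
1522.144(77.9 − T) = 17436 + 204.256 T
118575 − 17436 = 1726.400 T
T = 101139 / 1726.400 = 58.58 °C

T_f = 58.6 °C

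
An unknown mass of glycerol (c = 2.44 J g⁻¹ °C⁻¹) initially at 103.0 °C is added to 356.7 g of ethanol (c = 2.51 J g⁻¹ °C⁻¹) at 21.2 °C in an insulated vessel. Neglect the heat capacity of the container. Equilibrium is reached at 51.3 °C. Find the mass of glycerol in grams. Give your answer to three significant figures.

m = 214 g

q_gained = (356.7 × 2.51) × (51.3 − 21.2) = 26950 J
q_lost = m × 2.44 × (103.0 − 51.3) = 126.148 m
m = 26950 / 126.148 = 214 g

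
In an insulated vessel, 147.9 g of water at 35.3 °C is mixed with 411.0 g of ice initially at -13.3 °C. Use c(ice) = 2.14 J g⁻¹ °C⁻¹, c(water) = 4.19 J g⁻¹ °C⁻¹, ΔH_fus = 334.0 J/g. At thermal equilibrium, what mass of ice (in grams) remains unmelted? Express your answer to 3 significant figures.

m_ice remaining = 381 g

Heat to warm all ice to 0 °C: 411.0×2.14×13.3 = 11698 J
Heat released by water cooling to 0 °C: 147.9×4.19×35.3 = 21875 J
21875 J < 11698 + 411.0×334.0 = 148972 J, so not all ice melts; final T = 0 °C.
Heat left for melting: 21875 − 11698 = 10177 J
Mass melted = 10177 / 334.0 = 30.47 g
Ice remaining = 411.0 − 30.47 = 380.53 g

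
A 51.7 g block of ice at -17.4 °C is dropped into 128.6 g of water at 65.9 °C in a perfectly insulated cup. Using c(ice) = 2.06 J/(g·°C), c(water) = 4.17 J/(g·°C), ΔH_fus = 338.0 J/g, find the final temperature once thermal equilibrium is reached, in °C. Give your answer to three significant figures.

Heat to bring ice to 0 °C and melt it: q₁ = 51.7×2.06×17.4 + 51.7×338.0 = 19328 J
Heat the water can supply cooling to 0 °C: 128.6×4.17×65.9 = 35339.7 J > q₁, so all ice melts.
Energy balance: 128.6×4.17×(65.9 − T) = 19328 + 51.7×4.17×(T − 0)
536.262(65.9 − T) = 19328 + 215.589 T
35339.7 − 19328 = 751.851 T
T = 16011.7 / 751.851 = 21.30 °C

T_f = 21.3 °C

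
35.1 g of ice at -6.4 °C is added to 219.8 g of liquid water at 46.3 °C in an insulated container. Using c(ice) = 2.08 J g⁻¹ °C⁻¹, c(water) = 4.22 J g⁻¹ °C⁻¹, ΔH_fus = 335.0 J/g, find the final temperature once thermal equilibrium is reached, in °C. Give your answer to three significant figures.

Heat to bring ice to 0 °C and melt it: q₁ = 35.1×2.08×6.4 + 35.1×335.0 = 12226 J
Heat the water can supply cooling to 0 °C: 219.8×4.22×46.3 = 42945.8 J > q₁, so all ice melts.
Energy balance: 219.8×4.22×(46.3 − T) = 12226 + 35.1×4.22×(T − 0)
927.556(46.3 − T) = 12226 + 148.122 T
42945.8 − 12226 = 1075.678 T
T = 30719.8 / 1075.678 = 28.56 °C

T_f = 28.6 °C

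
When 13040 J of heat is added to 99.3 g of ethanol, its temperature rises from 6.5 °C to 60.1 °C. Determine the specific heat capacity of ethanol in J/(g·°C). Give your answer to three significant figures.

c = 2.45 J/(g·°C)

c = q / (m ΔT) = 13040 / (99.3 × 53.6)
c = 13040 / 5322.48 = 2.45 J/(g·°C)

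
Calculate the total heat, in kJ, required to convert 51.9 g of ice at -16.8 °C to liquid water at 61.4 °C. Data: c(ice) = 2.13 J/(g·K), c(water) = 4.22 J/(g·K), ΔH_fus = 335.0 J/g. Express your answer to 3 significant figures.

q = 32.7 kJ

q1 (heat ice -16.8→0.0 °C): 51.9 × 2.13 × 16.8 = 1857 J
q2 (melt at 0 °C): 51.9 × 335.0 = 17387 J
q3 (heat water 0.0→61.4 °C): 51.9 × 4.22 × 61.4 = 13448 J
Total: 1857 + 17387 + 13448 = 32692 J = 32.7 kJ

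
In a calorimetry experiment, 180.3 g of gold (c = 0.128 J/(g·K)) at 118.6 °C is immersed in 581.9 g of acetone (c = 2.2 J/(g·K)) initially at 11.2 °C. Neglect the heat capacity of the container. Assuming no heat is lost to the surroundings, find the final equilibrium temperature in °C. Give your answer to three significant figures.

T_f = 13.1 °C

Heat lost by gold = heat gained by acetone.
(180.3)(0.128)(118.6 − T) = (581.9)(2.2)(T − 11.2)
23.0784 (118.6 − T) = 1280.18 (T − 11.2)
2737.1 − 23.0784 T = 1280.18 T − 14338
17075.1 = 1303.2584 T
T = 13.10 °C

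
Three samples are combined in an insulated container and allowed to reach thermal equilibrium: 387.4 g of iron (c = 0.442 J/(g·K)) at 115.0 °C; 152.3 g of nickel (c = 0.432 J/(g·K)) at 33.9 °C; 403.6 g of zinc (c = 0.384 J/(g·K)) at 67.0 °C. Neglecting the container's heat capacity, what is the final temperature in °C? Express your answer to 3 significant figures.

T_f = 82.4 °C

Σ mᵢcᵢ(T − Tᵢ) = 0  ⇒  T = Σ mᵢcᵢTᵢ / Σ mᵢcᵢ
Σ mᵢcᵢ = 387.4×0.442 + 152.3×0.432 + 403.6×0.384 = 392.0068
Σ mᵢcᵢTᵢ = 171.2308×115.0 + 65.7936×33.9 + 154.9824×67.0 = 32306
T = 32306 / 392.0068 = 82.41 °C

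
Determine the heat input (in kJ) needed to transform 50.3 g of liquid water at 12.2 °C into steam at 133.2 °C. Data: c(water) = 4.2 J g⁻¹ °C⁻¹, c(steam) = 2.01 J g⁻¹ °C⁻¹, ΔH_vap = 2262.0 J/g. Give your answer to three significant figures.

q = 136 kJ

q1 (heat water 12.2→100.0 °C): 50.3 × 4.2 × 87.8 = 18549 J
q2 (vaporize at 100 °C): 50.3 × 2262.0 = 113779 J
q3 (heat steam 100.0→133.2 °C): 50.3 × 2.01 × 33.2 = 3357 J
Total: 18549 + 113779 + 3357 = 135685 J = 136 kJ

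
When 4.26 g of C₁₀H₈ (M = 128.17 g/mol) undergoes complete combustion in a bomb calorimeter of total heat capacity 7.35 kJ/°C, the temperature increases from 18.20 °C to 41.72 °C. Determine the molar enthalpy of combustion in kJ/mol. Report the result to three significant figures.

ΔH = -5200 kJ/mol

ΔT = 41.72 − 18.20 = 23.52 °C
q_cal = C_cal × ΔT = 7.35 × 23.52 = 172.872 kJ
n = 4.26 / 128.17 = 0.03324 mol
q_rxn = −q_cal = -172.872 kJ
ΔH = -172.872 / 0.03324 = -5201 kJ/mol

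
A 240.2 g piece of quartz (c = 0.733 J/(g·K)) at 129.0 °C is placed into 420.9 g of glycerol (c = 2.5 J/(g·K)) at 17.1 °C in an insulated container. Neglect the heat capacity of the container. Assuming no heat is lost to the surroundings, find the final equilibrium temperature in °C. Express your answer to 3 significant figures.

Heat lost by quartz = heat gained by glycerol.
(240.2)(0.733)(129.0 − T) = (420.9)(2.5)(T − 17.1)
176.0666 (129.0 − T) = 1052.25 (T − 17.1)
22713 − 176.0666 T = 1052.25 T − 17993
40706 = 1228.3166 T
T = 33.14 °C

T_f = 33.1 °C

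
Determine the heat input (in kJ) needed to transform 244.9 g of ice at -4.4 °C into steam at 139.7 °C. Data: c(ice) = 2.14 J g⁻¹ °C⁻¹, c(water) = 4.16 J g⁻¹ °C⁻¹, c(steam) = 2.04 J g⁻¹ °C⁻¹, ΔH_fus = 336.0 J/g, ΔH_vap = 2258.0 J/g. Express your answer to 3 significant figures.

q1 (heat ice -4.4→0.0 °C): 244.9 × 2.14 × 4.4 = 2306 J
q2 (melt at 0 °C): 244.9 × 336.0 = 82286 J
q3 (heat water 0.0→100.0 °C): 244.9 × 4.16 × 100.0 = 101878 J
q4 (vaporize at 100 °C): 244.9 × 2258.0 = 552984 J
q5 (heat steam 100.0→139.7 °C): 244.9 × 2.04 × 39.7 = 19834 J
Total: 2306 + 82286 + 101878 + 552984 + 19834 = 759288 J = 759 kJ

q = 759 kJ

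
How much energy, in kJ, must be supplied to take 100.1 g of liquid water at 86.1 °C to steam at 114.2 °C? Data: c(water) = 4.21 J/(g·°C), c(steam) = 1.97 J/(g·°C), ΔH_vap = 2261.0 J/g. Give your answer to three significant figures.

q = 235 kJ

q1 (heat water 86.1→100.0 °C): 100.1 × 4.21 × 13.9 = 5858 J
q2 (vaporize at 100 °C): 100.1 × 2261.0 = 226326 J
q3 (heat steam 100.0→114.2 °C): 100.1 × 1.97 × 14.2 = 2800 J
Total: 5858 + 226326 + 2800 = 234984 J = 235 kJ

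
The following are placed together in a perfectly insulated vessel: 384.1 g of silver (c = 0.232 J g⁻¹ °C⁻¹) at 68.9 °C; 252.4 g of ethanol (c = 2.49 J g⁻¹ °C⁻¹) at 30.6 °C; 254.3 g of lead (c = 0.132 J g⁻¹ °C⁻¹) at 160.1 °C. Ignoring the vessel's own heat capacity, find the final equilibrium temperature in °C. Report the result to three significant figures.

Σ mᵢcᵢ(T − Tᵢ) = 0  ⇒  T = Σ mᵢcᵢTᵢ / Σ mᵢcᵢ
Σ mᵢcᵢ = 384.1×0.232 + 252.4×2.49 + 254.3×0.132 = 751.1548
Σ mᵢcᵢTᵢ = 89.1112×68.9 + 628.476×30.6 + 33.5676×160.1 = 30745
T = 30745 / 751.1548 = 40.93 °C

T_f = 40.9 °C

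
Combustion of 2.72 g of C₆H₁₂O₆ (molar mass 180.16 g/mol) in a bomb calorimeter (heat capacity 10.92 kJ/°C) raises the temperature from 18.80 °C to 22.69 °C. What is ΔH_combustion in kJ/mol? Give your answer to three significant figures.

ΔT = 22.69 − 18.80 = 3.89 °C
q_cal = C_cal × ΔT = 10.92 × 3.89 = 42.4788 kJ
n = 2.72 / 180.16 = 0.01510 mol
q_rxn = −q_cal = -42.4788 kJ
ΔH = -42.4788 / 0.01510 = -2813 kJ/mol

ΔH = -2810 kJ/mol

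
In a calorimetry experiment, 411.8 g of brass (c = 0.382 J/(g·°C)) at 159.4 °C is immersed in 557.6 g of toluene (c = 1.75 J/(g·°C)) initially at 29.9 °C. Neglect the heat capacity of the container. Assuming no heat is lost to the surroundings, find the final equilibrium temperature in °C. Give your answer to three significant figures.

T_f = 47.9 °C

Heat lost by brass = heat gained by toluene.
(411.8)(0.382)(159.4 − T) = (557.6)(1.75)(T − 29.9)
157.3076 (159.4 − T) = 975.8 (T − 29.9)
25075 − 157.3076 T = 975.8 T − 29176
54251 = 1133.1076 T
T = 47.88 °C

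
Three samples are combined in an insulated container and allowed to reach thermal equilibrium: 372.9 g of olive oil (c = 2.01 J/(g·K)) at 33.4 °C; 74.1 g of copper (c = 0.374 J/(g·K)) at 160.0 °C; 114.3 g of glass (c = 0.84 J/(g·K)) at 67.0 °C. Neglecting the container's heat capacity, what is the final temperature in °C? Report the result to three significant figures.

T_f = 41.1 °C

Σ mᵢcᵢ(T − Tᵢ) = 0  ⇒  T = Σ mᵢcᵢTᵢ / Σ mᵢcᵢ
Σ mᵢcᵢ = 372.9×2.01 + 74.1×0.374 + 114.3×0.84 = 873.2544
Σ mᵢcᵢTᵢ = 749.529×33.4 + 27.7134×160.0 + 96.012×67.0 = 35901
T = 35901 / 873.2544 = 41.11 °C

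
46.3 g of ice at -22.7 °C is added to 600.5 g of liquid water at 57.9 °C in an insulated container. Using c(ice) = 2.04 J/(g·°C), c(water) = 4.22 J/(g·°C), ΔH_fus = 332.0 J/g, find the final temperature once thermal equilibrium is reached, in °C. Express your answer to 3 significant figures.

T_f = 47.3 °C

Heat to bring ice to 0 °C and melt it: q₁ = 46.3×2.04×22.7 + 46.3×332.0 = 17516 J
Heat the water can supply cooling to 0 °C: 600.5×4.22×57.9 = 146725 J > q₁, so all ice melts.
Energy balance: 600.5×4.22×(57.9 − T) = 17516 + 46.3×4.22×(T − 0)
2534.11(57.9 − T) = 17516 + 195.386 T
146725 − 17516 = 2729.496 T
T = 129209 / 2729.496 = 47.34 °C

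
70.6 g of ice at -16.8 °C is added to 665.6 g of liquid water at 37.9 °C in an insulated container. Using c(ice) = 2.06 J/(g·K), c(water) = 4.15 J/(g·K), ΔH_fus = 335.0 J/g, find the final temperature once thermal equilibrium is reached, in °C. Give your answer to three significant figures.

T_f = 25.7 °C

Heat to bring ice to 0 °C and melt it: q₁ = 70.6×2.06×16.8 + 70.6×335.0 = 26094 J
Heat the water can supply cooling to 0 °C: 665.6×4.15×37.9 = 104689 J > q₁, so all ice melts.
Energy balance: 665.6×4.15×(37.9 − T) = 26094 + 70.6×4.15×(T − 0)
2762.24(37.9 − T) = 26094 + 292.99 T
104689 − 26094 = 3055.23 T
T = 78595 / 3055.23 = 25.72 °C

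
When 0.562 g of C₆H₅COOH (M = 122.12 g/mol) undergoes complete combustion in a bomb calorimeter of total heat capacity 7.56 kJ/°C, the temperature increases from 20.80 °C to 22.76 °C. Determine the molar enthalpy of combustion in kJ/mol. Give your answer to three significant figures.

ΔH = -3220 kJ/mol

ΔT = 22.76 − 20.80 = 1.96 °C
q_cal = C_cal × ΔT = 7.56 × 1.96 = 14.8176 kJ
n = 0.562 / 122.12 = 0.004602 mol
q_rxn = −q_cal = -14.8176 kJ
ΔH = -14.8176 / 0.004602 = -3220 kJ/mol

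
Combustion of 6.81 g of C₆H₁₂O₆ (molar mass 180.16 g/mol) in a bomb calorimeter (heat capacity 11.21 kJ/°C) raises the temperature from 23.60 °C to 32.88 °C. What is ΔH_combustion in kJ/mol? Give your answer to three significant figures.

ΔH = -2750 kJ/mol

ΔT = 32.88 − 23.60 = 9.28 °C
q_cal = C_cal × ΔT = 11.21 × 9.28 = 104.0288 kJ
n = 6.81 / 180.16 = 0.03780 mol
q_rxn = −q_cal = -104.0288 kJ
ΔH = -104.0288 / 0.03780 = -2752 kJ/mol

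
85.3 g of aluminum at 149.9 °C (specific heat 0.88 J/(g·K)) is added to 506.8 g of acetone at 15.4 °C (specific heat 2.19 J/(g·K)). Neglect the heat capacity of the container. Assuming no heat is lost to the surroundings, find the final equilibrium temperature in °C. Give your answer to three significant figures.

T_f = 23.9 °C

Heat lost by aluminum = heat gained by acetone.
(85.3)(0.88)(149.9 − T) = (506.8)(2.19)(T − 15.4)
75.064 (149.9 − T) = 1109.892 (T − 15.4)
11252 − 75.064 T = 1109.892 T − 17092
28344 = 1184.956 T
T = 23.92 °C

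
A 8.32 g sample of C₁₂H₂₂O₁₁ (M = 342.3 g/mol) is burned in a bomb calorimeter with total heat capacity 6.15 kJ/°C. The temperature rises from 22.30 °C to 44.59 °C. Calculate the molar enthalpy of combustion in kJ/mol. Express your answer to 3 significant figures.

ΔT = 44.59 − 22.30 = 22.29 °C
q_cal = C_cal × ΔT = 6.15 × 22.29 = 137.0835 kJ
n = 8.32 / 342.3 = 0.02431 mol
q_rxn = −q_cal = -137.0835 kJ
ΔH = -137.0835 / 0.02431 = -5639 kJ/mol

ΔH = -5640 kJ/mol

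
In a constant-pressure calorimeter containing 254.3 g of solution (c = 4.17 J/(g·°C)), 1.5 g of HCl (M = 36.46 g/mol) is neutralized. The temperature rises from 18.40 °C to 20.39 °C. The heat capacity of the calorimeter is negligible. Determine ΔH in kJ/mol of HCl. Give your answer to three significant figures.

|ΔT| = |20.39 − 18.40| = 1.99 °C
|q_surr| = (254.3 × 4.17) × 1.99 = 1060.431 × 1.99 = 2110 J
n(HCl) = 1.5 / 36.46 = 0.04114 mol
Temperature rose, so q_rxn = −|q_surr| = -2.110 kJ
ΔH = q_rxn / n = -51.29 kJ/mol

ΔH = -51.3 kJ/mol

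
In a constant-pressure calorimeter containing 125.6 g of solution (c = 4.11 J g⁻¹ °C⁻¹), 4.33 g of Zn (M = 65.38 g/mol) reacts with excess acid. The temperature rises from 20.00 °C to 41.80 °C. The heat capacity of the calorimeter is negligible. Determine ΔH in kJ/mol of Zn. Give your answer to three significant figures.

ΔH = -170 kJ/mol

|ΔT| = |41.80 − 20.00| = 21.80 °C
|q_surr| = (125.6 × 4.11) × 21.80 = 516.216 × 21.80 = 11250 J
n(Zn) = 4.33 / 65.38 = 0.06623 mol
Temperature rose, so q_rxn = −|q_surr| = -11.25 kJ
ΔH = q_rxn / n = -169.9 kJ/mol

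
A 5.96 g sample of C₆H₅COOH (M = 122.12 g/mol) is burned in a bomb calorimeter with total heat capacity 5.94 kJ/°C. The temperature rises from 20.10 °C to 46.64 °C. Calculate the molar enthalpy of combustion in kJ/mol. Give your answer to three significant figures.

ΔT = 46.64 − 20.10 = 26.54 °C
q_cal = C_cal × ΔT = 5.94 × 26.54 = 157.6476 kJ
n = 5.96 / 122.12 = 0.04880 mol
q_rxn = −q_cal = -157.6476 kJ
ΔH = -157.6476 / 0.04880 = -3230 kJ/mol

ΔH = -3230 kJ/mol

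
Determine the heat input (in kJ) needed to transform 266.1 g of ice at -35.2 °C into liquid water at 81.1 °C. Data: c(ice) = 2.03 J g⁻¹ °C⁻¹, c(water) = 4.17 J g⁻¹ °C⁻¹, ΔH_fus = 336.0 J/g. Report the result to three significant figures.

q = 198 kJ

q1 (heat ice -35.2→0.0 °C): 266.1 × 2.03 × 35.2 = 19014 J
q2 (melt at 0 °C): 266.1 × 336.0 = 89410 J
q3 (heat water 0.0→81.1 °C): 266.1 × 4.17 × 81.1 = 89992 J
Total: 19014 + 89410 + 89992 = 198416 J = 198 kJ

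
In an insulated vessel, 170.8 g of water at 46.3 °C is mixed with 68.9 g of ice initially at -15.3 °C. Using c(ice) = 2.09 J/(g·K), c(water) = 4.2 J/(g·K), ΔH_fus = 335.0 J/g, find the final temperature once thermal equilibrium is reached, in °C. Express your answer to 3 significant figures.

T_f = 7.88 °C

Heat to bring ice to 0 °C and melt it: q₁ = 68.9×2.09×15.3 + 68.9×335.0 = 25285 J
Heat the water can supply cooling to 0 °C: 170.8×4.2×46.3 = 33213.8 J > q₁, so all ice melts.
Energy balance: 170.8×4.2×(46.3 − T) = 25285 + 68.9×4.2×(T − 0)
717.36(46.3 − T) = 25285 + 289.38 T
33213.8 − 25285 = 1006.74 T
T = 7928.8 / 1006.74 = 7.876 °C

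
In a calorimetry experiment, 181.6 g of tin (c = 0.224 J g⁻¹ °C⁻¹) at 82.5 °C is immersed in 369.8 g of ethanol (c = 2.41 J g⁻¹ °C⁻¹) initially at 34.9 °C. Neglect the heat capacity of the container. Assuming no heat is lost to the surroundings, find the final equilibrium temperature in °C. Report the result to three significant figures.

Heat lost by tin = heat gained by ethanol.
(181.6)(0.224)(82.5 − T) = (369.8)(2.41)(T − 34.9)
40.6784 (82.5 − T) = 891.218 (T − 34.9)
3356.0 − 40.6784 T = 891.218 T − 31104
34460.0 = 931.8964 T
T = 36.98 °C

T_f = 37.0 °C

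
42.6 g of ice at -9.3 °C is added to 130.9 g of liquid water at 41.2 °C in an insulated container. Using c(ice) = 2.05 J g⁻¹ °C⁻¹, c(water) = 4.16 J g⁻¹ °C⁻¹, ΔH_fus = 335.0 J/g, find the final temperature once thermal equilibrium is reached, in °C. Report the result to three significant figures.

Heat to bring ice to 0 °C and melt it: q₁ = 42.6×2.05×9.3 + 42.6×335.0 = 15083 J
Heat the water can supply cooling to 0 °C: 130.9×4.16×41.2 = 22435.2 J > q₁, so all ice melts.
Energy balance: 130.9×4.16×(41.2 − T) = 15083 + 42.6×4.16×(T − 0)
544.544(41.2 − T) = 15083 + 177.216 T
22435.2 − 15083 = 721.760 T
T = 7352.2 / 721.760 = 10.19 °C

T_f = 10.2 °C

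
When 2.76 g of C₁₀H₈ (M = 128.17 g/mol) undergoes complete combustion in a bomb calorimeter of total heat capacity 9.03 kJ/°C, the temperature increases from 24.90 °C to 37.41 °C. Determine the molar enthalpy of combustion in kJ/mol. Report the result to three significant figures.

ΔH = -5250 kJ/mol

ΔT = 37.41 − 24.90 = 12.51 °C
q_cal = C_cal × ΔT = 9.03 × 12.51 = 112.9653 kJ
n = 2.76 / 128.17 = 0.02153 mol
q_rxn = −q_cal = -112.9653 kJ
ΔH = -112.9653 / 0.02153 = -5247 kJ/mol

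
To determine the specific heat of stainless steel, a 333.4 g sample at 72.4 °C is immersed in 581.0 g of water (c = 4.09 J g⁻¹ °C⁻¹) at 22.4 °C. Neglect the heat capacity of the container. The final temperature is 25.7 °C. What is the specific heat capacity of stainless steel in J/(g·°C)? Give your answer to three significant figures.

q_gained = (581.0 × 4.09) × (25.7 − 22.4) = 7842 J
q_lost = 333.4 × c × (72.4 − 25.7) = 15569.78 c
Set equal: c = 7842 / 15569.78 = 0.504 J/(g·°C)

c = 0.504 J/(g·°C)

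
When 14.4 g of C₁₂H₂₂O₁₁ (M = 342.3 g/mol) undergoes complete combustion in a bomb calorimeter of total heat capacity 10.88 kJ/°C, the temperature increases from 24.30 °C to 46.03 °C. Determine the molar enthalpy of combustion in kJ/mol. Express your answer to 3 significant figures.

ΔT = 46.03 − 24.30 = 21.73 °C
q_cal = C_cal × ΔT = 10.88 × 21.73 = 236.4224 kJ
n = 14.4 / 342.3 = 0.04207 mol
q_rxn = −q_cal = -236.4224 kJ
ΔH = -236.4224 / 0.04207 = -5620 kJ/mol

ΔH = -5620 kJ/mol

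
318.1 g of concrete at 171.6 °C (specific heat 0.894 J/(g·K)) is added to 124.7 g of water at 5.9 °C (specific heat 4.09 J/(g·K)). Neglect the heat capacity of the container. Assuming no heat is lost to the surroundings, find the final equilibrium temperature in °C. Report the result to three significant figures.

Heat lost by concrete = heat gained by water.
(318.1)(0.894)(171.6 − T) = (124.7)(4.09)(T − 5.9)
284.3814 (171.6 − T) = 510.023 (T − 5.9)
48800 − 284.3814 T = 510.023 T − 3009.1
51809.1 = 794.4044 T
T = 65.22 °C

T_f = 65.2 °C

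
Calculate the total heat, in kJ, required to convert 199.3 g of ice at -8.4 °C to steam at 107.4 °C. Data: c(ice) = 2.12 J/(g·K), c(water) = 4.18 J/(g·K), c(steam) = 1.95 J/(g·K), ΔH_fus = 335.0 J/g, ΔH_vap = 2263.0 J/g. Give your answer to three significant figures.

q = 608 kJ

q1 (heat ice -8.4→0.0 °C): 199.3 × 2.12 × 8.4 = 3549 J
q2 (melt at 0 °C): 199.3 × 335.0 = 66766 J
q3 (heat water 0.0→100.0 °C): 199.3 × 4.18 × 100.0 = 83307 J
q4 (vaporize at 100 °C): 199.3 × 2263.0 = 451016 J
q5 (heat steam 100.0→107.4 °C): 199.3 × 1.95 × 7.4 = 2876 J
Total: 3549 + 66766 + 83307 + 451016 + 2876 = 607514 J = 608 kJ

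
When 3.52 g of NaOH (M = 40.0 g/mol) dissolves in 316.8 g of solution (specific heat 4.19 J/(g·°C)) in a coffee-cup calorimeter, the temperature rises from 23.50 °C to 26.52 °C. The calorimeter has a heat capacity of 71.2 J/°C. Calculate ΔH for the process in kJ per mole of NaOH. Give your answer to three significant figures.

ΔH = -48.0 kJ/mol

|ΔT| = |26.52 − 23.50| = 3.02 °C
|q_surr| = (316.8 × 4.19 + 71.2) × 3.02 = 1398.592 × 3.02 = 4224 J
n(NaOH) = 3.52 / 40.0 = 0.08800 mol
Temperature rose, so q_rxn = −|q_surr| = -4.224 kJ
ΔH = q_rxn / n = -48.00 kJ/mol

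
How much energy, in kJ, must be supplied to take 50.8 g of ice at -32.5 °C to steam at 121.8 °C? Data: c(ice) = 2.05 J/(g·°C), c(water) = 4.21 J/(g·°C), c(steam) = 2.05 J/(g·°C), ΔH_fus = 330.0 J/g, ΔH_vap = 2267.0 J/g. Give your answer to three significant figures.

q1 (heat ice -32.5→0.0 °C): 50.8 × 2.05 × 32.5 = 3385 J
q2 (melt at 0 °C): 50.8 × 330.0 = 16764 J
q3 (heat water 0.0→100.0 °C): 50.8 × 4.21 × 100.0 = 21387 J
q4 (vaporize at 100 °C): 50.8 × 2267.0 = 115164 J
q5 (heat steam 100.0→121.8 °C): 50.8 × 2.05 × 21.8 = 2270 J
Total: 3385 + 16764 + 21387 + 115164 + 2270 = 158970 J = 159 kJ

q = 159 kJ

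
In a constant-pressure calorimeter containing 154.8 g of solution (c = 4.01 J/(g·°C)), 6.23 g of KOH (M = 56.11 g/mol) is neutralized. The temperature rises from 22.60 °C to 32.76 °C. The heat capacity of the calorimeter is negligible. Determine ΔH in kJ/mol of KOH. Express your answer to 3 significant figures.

ΔH = -56.8 kJ/mol

|ΔT| = |32.76 − 22.60| = 10.16 °C
|q_surr| = (154.8 × 4.01) × 10.16 = 620.748 × 10.16 = 6307 J
n(KOH) = 6.23 / 56.11 = 0.1110 mol
Temperature rose, so q_rxn = −|q_surr| = -6.307 kJ
ΔH = q_rxn / n = -56.82 kJ/mol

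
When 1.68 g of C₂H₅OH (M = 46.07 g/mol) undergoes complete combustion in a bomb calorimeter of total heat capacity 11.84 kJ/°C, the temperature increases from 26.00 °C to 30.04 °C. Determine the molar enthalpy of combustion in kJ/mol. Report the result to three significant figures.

ΔH = -1310 kJ/mol

ΔT = 30.04 − 26.00 = 4.04 °C
q_cal = C_cal × ΔT = 11.84 × 4.04 = 47.8336 kJ
n = 1.68 / 46.07 = 0.03647 mol
q_rxn = −q_cal = -47.8336 kJ
ΔH = -47.8336 / 0.03647 = -1312 kJ/mol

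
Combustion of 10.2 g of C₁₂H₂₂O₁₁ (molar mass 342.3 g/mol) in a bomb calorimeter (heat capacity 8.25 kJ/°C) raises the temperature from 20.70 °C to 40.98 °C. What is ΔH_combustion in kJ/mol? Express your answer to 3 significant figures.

ΔH = -5610 kJ/mol

ΔT = 40.98 − 20.70 = 20.28 °C
q_cal = C_cal × ΔT = 8.25 × 20.28 = 167.31 kJ
n = 10.2 / 342.3 = 0.02980 mol
q_rxn = −q_cal = -167.31 kJ
ΔH = -167.31 / 0.02980 = -5614 kJ/mol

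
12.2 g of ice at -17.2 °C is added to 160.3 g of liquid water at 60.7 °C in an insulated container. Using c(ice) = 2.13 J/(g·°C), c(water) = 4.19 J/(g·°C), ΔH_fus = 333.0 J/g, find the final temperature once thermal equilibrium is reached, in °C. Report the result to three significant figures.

T_f = 50.2 °C

Heat to bring ice to 0 °C and melt it: q₁ = 12.2×2.13×17.2 + 12.2×333.0 = 4509.6 J
Heat the water can supply cooling to 0 °C: 160.3×4.19×60.7 = 40769.6 J > q₁, so all ice melts.
Energy balance: 160.3×4.19×(60.7 − T) = 4509.6 + 12.2×4.19×(T − 0)
671.657(60.7 − T) = 4509.6 + 51.118 T
40769.6 − 4509.6 = 722.775 T
T = 36260.0 / 722.775 = 50.17 °C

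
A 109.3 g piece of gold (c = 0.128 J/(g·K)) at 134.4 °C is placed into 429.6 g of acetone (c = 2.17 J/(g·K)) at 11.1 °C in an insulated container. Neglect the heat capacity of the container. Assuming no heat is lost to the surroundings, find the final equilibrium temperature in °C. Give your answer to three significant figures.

Heat lost by gold = heat gained by acetone.
(109.3)(0.128)(134.4 − T) = (429.6)(2.17)(T − 11.1)
13.9904 (134.4 − T) = 932.232 (T − 11.1)
1880.3 − 13.9904 T = 932.232 T − 10348
12228.3 = 946.2224 T
T = 12.92 °C

T_f = 12.9 °C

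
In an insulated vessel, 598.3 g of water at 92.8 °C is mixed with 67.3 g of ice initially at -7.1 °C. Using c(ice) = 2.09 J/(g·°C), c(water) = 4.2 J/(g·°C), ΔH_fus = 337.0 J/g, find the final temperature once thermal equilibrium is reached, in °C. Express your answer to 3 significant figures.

T_f = 74.9 °C

Heat to bring ice to 0 °C and melt it: q₁ = 67.3×2.09×7.1 + 67.3×337.0 = 23679 J
Heat the water can supply cooling to 0 °C: 598.3×4.2×92.8 = 233193 J > q₁, so all ice melts.
Energy balance: 598.3×4.2×(92.8 − T) = 23679 + 67.3×4.2×(T − 0)
2512.86(92.8 − T) = 23679 + 282.66 T
233193 − 23679 = 2795.52 T
T = 209514 / 2795.52 = 74.946 °C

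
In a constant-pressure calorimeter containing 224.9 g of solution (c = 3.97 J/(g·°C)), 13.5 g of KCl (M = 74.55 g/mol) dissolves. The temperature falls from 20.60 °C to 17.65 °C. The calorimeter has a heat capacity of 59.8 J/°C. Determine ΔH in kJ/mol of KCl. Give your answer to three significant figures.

ΔH = 15.5 kJ/mol

|ΔT| = |17.65 − 20.60| = 2.95 °C
|q_surr| = (224.9 × 3.97 + 59.8) × 2.95 = 952.653 × 2.95 = 2810 J
n(KCl) = 13.5 / 74.55 = 0.1811 mol
Temperature fell, so q_rxn = +|q_surr| = 2.810 kJ
ΔH = q_rxn / n = 15.52 kJ/mol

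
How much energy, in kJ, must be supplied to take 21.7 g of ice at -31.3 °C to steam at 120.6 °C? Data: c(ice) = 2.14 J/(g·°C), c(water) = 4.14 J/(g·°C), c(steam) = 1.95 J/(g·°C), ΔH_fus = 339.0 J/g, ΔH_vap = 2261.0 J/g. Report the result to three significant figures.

q1 (heat ice -31.3→0.0 °C): 21.7 × 2.14 × 31.3 = 1454 J
q2 (melt at 0 °C): 21.7 × 339.0 = 7356 J
q3 (heat water 0.0→100.0 °C): 21.7 × 4.14 × 100.0 = 8984 J
q4 (vaporize at 100 °C): 21.7 × 2261.0 = 49064 J
q5 (heat steam 100.0→120.6 °C): 21.7 × 1.95 × 20.6 = 872 J
Total: 1454 + 7356 + 8984 + 49064 + 872 = 67730 J = 67.7 kJ

q = 67.7 kJ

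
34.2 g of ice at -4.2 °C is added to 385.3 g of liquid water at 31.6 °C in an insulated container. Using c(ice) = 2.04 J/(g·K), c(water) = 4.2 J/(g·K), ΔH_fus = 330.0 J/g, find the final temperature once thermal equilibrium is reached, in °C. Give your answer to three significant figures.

Heat to bring ice to 0 °C and melt it: q₁ = 34.2×2.04×4.2 + 34.2×330.0 = 11579 J
Heat the water can supply cooling to 0 °C: 385.3×4.2×31.6 = 51137.0 J > q₁, so all ice melts.
Energy balance: 385.3×4.2×(31.6 − T) = 11579 + 34.2×4.2×(T − 0)
1618.26(31.6 − T) = 11579 + 143.64 T
51137.0 − 11579 = 1761.90 T
T = 39558.0 / 1761.90 = 22.45 °C

T_f = 22.5 °C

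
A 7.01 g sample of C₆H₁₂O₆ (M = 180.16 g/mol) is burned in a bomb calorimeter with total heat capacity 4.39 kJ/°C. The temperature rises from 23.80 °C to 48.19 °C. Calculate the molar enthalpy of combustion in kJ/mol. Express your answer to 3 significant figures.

ΔT = 48.19 − 23.80 = 24.39 °C
q_cal = C_cal × ΔT = 4.39 × 24.39 = 107.0721 kJ
n = 7.01 / 180.16 = 0.03891 mol
q_rxn = −q_cal = -107.0721 kJ
ΔH = -107.0721 / 0.03891 = -2752 kJ/mol

ΔH = -2750 kJ/mol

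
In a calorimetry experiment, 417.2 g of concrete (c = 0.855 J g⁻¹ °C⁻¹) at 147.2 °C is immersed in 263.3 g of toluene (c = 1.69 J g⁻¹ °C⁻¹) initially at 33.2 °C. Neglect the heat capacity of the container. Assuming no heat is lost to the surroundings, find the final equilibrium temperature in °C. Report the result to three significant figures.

T_f = 83.9 °C

Heat lost by concrete = heat gained by toluene.
(417.2)(0.855)(147.2 − T) = (263.3)(1.69)(T − 33.2)
356.706 (147.2 − T) = 444.977 (T − 33.2)
52507 − 356.706 T = 444.977 T − 14773
67280 = 801.683 T
T = 83.92 °C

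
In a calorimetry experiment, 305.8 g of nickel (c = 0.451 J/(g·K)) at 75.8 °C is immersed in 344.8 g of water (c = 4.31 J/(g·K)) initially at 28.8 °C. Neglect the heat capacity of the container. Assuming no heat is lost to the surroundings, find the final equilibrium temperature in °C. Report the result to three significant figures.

Heat lost by nickel = heat gained by water.
(305.8)(0.451)(75.8 − T) = (344.8)(4.31)(T − 28.8)
137.9158 (75.8 − T) = 1486.088 (T − 28.8)
10454 − 137.9158 T = 1486.088 T − 42799
53253 = 1624.0038 T
T = 32.79 °C

T_f = 32.8 °C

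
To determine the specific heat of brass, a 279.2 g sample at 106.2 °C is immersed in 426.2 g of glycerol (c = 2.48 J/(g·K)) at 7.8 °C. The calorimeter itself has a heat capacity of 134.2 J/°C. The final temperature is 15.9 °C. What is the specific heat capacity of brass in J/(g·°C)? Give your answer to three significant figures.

q_gained = (426.2 × 2.48 + 134.2) × (15.9 − 7.8) = 9649 J
q_lost = 279.2 × c × (106.2 − 15.9) = 25211.76 c
Set equal: c = 9649 / 25211.76 = 0.383 J/(g·°C)

c = 0.383 J/(g·°C)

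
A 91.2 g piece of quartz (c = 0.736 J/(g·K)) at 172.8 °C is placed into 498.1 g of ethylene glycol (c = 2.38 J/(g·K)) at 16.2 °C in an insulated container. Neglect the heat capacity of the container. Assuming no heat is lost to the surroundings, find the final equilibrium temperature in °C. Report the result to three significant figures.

Heat lost by quartz = heat gained by ethylene glycol.
(91.2)(0.736)(172.8 − T) = (498.1)(2.38)(T − 16.2)
67.1232 (172.8 − T) = 1185.478 (T − 16.2)
11599 − 67.1232 T = 1185.478 T − 19205
30804 = 1252.6012 T
T = 24.59 °C

T_f = 24.6 °C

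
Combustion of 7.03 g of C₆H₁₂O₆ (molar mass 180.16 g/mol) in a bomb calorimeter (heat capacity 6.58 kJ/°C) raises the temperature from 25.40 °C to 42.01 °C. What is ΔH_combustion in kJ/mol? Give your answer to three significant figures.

ΔH = -2800 kJ/mol

ΔT = 42.01 − 25.40 = 16.61 °C
q_cal = C_cal × ΔT = 6.58 × 16.61 = 109.2938 kJ
n = 7.03 / 180.16 = 0.03902 mol
q_rxn = −q_cal = -109.2938 kJ
ΔH = -109.2938 / 0.03902 = -2801 kJ/mol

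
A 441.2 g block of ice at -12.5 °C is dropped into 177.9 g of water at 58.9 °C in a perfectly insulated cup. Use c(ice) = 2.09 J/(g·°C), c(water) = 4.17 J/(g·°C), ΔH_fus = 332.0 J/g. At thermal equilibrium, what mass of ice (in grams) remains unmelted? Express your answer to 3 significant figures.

m_ice remaining = 344 g

Heat to warm all ice to 0 °C: 441.2×2.09×12.5 = 11526 J
Heat released by water cooling to 0 °C: 177.9×4.17×58.9 = 43695 J
43695 J < 11526 + 441.2×332.0 = 158004.4 J, so not all ice melts; final T = 0 °C.
Heat left for melting: 43695 − 11526 = 32169 J
Mass melted = 32169 / 332.0 = 96.89 g
Ice remaining = 441.2 − 96.89 = 344.31 g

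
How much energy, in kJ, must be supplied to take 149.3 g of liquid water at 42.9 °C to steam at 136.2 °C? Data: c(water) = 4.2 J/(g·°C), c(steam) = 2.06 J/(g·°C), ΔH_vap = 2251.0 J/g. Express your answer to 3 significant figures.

q1 (heat water 42.9→100.0 °C): 149.3 × 4.2 × 57.1 = 35805 J
q2 (vaporize at 100 °C): 149.3 × 2251.0 = 336074 J
q3 (heat steam 100.0→136.2 °C): 149.3 × 2.06 × 36.2 = 11134 J
Total: 35805 + 336074 + 11134 = 383013 J = 383 kJ

q = 383 kJ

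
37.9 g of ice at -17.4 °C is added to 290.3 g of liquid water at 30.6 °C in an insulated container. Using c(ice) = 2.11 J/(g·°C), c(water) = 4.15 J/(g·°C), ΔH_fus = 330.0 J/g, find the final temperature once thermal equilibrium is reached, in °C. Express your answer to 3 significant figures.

T_f = 16.9 °C

Heat to bring ice to 0 °C and melt it: q₁ = 37.9×2.11×17.4 + 37.9×330.0 = 13898 J
Heat the water can supply cooling to 0 °C: 290.3×4.15×30.6 = 36865.2 J > q₁, so all ice melts.
Energy balance: 290.3×4.15×(30.6 − T) = 13898 + 37.9×4.15×(T − 0)
1204.745(30.6 − T) = 13898 + 157.285 T
36865.2 − 13898 = 1362.030 T
T = 22967.2 / 1362.030 = 16.86 °C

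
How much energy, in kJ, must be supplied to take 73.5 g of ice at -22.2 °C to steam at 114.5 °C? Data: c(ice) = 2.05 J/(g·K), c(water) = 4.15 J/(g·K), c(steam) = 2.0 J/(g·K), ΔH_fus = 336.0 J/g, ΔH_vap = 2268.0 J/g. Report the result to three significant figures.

q = 227 kJ

q1 (heat ice -22.2→0.0 °C): 73.5 × 2.05 × 22.2 = 3345 J
q2 (melt at 0 °C): 73.5 × 336.0 = 24696 J
q3 (heat water 0.0→100.0 °C): 73.5 × 4.15 × 100.0 = 30503 J
q4 (vaporize at 100 °C): 73.5 × 2268.0 = 166698 J
q5 (heat steam 100.0→114.5 °C): 73.5 × 2.0 × 14.5 = 2132 J
Total: 3345 + 24696 + 30503 + 166698 + 2132 = 227374 J = 227 kJ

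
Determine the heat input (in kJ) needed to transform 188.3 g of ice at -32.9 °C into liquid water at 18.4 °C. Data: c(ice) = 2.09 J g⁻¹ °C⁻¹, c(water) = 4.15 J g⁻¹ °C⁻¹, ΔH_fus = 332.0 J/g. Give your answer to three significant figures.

q = 89.8 kJ

q1 (heat ice -32.9→0.0 °C): 188.3 × 2.09 × 32.9 = 12948 J
q2 (melt at 0 °C): 188.3 × 332.0 = 62516 J
q3 (heat water 0.0→18.4 °C): 188.3 × 4.15 × 18.4 = 14379 J
Total: 12948 + 62516 + 14379 = 89843 J = 89.8 kJ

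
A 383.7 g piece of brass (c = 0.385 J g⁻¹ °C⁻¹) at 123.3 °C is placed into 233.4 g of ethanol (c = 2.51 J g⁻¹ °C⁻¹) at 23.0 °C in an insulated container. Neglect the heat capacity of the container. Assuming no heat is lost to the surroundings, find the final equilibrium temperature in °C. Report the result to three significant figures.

Heat lost by brass = heat gained by ethanol.
(383.7)(0.385)(123.3 − T) = (233.4)(2.51)(T − 23.0)
147.7245 (123.3 − T) = 585.834 (T − 23.0)
18214 − 147.7245 T = 585.834 T − 13474
31688 = 733.5585 T
T = 43.20 °C

T_f = 43.2 °C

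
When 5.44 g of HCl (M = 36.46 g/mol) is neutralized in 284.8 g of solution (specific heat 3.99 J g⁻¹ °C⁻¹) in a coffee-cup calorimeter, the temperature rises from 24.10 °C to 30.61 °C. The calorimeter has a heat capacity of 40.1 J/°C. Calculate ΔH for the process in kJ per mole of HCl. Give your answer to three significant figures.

|ΔT| = |30.61 − 24.10| = 6.51 °C
|q_surr| = (284.8 × 3.99 + 40.1) × 6.51 = 1176.452 × 6.51 = 7659 J
n(HCl) = 5.44 / 36.46 = 0.1492 mol
Temperature rose, so q_rxn = −|q_surr| = -7.659 kJ
ΔH = q_rxn / n = -51.33 kJ/mol

ΔH = -51.3 kJ/mol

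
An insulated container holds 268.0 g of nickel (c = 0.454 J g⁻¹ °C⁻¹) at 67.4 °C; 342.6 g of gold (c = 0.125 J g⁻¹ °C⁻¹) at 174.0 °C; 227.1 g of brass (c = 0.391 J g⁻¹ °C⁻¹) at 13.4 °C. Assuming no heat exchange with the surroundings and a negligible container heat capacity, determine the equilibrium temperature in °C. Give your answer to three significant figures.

T_f = 66.5 °C

Σ mᵢcᵢ(T − Tᵢ) = 0  ⇒  T = Σ mᵢcᵢTᵢ / Σ mᵢcᵢ
Σ mᵢcᵢ = 268.0×0.454 + 342.6×0.125 + 227.1×0.391 = 253.2931
Σ mᵢcᵢTᵢ = 121.672×67.4 + 42.825×174.0 + 88.7961×13.4 = 16842
T = 16842 / 253.2931 = 66.49 °C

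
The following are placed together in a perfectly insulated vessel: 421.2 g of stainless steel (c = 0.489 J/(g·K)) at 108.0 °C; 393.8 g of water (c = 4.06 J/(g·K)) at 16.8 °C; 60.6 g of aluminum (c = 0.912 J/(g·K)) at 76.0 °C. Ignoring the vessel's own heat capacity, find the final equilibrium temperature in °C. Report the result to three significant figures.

T_f = 28.7 °C

Σ mᵢcᵢ(T − Tᵢ) = 0  ⇒  T = Σ mᵢcᵢTᵢ / Σ mᵢcᵢ
Σ mᵢcᵢ = 421.2×0.489 + 393.8×4.06 + 60.6×0.912 = 1860.0620
Σ mᵢcᵢTᵢ = 205.9668×108.0 + 1598.828×16.8 + 55.2672×76.0 = 53305
T = 53305 / 1860.0620 = 28.66 °C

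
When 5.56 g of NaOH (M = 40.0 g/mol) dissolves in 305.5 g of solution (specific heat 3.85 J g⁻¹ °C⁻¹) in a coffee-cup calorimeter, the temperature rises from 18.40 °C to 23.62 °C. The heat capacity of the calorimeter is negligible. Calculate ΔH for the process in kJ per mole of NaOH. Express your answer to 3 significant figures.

ΔH = -44.2 kJ/mol

|ΔT| = |23.62 − 18.40| = 5.22 °C
|q_surr| = (305.5 × 3.85) × 5.22 = 1176.175 × 5.22 = 6140 J
n(NaOH) = 5.56 / 40.0 = 0.1390 mol
Temperature rose, so q_rxn = −|q_surr| = -6.140 kJ
ΔH = q_rxn / n = -44.17 kJ/mol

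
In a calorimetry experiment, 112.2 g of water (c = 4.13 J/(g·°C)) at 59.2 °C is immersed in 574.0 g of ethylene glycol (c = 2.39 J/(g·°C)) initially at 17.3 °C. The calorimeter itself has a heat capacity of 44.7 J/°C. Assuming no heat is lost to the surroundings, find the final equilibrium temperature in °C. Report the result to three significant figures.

T_f = 27.6 °C

Heat lost by water = heat gained by ethylene glycol + calorimeter.
(112.2)(4.13)(59.2 − T) = [(574.0)(2.39) + 44.7](T − 17.3)
463.386 (59.2 − T) = 1416.56 (T − 17.3)
27432 − 463.386 T = 1416.56 T − 24506
51938 = 1879.946 T
T = 27.63 °C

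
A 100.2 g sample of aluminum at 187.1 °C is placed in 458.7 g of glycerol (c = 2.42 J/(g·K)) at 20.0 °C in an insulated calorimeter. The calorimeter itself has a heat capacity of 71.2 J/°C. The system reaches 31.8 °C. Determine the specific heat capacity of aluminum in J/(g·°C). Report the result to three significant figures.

c = 0.896 J/(g·°C)

q_gained = (458.7 × 2.42 + 71.2) × (31.8 − 20.0) = 13940 J
q_lost = 100.2 × c × (187.1 − 31.8) = 15561.06 c
Set equal: c = 13940 / 15561.06 = 0.896 J/(g·°C)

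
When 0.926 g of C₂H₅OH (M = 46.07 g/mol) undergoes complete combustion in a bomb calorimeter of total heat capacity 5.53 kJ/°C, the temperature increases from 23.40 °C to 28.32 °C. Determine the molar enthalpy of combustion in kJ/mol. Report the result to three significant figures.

ΔT = 28.32 − 23.40 = 4.92 °C
q_cal = C_cal × ΔT = 5.53 × 4.92 = 27.2076 kJ
n = 0.926 / 46.07 = 0.02010 mol
q_rxn = −q_cal = -27.2076 kJ
ΔH = -27.2076 / 0.02010 = -1354 kJ/mol

ΔH = -1350 kJ/mol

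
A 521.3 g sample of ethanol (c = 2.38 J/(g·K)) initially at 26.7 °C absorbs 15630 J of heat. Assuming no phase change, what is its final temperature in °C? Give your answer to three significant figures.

T_f = 39.3 °C

ΔT = q / (m c) = 15630 / (521.3 × 2.38) = 12.60 °C
T_f = 26.7 + 12.60 = 39.30 °C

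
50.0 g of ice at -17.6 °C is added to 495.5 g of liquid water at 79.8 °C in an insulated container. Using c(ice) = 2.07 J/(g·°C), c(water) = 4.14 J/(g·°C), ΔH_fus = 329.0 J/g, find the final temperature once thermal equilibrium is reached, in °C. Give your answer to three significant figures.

T_f = 64.4 °C

Heat to bring ice to 0 °C and melt it: q₁ = 50.0×2.07×17.6 + 50.0×329.0 = 18272 J
Heat the water can supply cooling to 0 °C: 495.5×4.14×79.8 = 163699 J > q₁, so all ice melts.
Energy balance: 495.5×4.14×(79.8 − T) = 18272 + 50.0×4.14×(T − 0)
2051.37(79.8 − T) = 18272 + 207 T
163699 − 18272 = 2258.37 T
T = 145427 / 2258.37 = 64.39 °C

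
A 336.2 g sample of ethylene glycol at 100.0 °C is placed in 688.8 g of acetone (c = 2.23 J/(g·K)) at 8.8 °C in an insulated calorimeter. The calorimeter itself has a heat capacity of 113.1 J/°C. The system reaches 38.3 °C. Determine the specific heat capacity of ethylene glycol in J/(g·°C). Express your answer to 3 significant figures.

c = 2.35 J/(g·°C)

q_gained = (688.8 × 2.23 + 113.1) × (38.3 − 8.8) = 48650 J
q_lost = 336.2 × c × (100.0 − 38.3) = 20743.54 c
Set equal: c = 48650 / 20743.54 = 2.35 J/(g·°C)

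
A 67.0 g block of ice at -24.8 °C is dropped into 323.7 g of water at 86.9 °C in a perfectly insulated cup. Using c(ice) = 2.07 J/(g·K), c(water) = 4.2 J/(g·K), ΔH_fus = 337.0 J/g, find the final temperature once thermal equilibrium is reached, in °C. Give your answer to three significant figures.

T_f = 56.1 °C

Heat to bring ice to 0 °C and melt it: q₁ = 67.0×2.07×24.8 + 67.0×337.0 = 26019 J
Heat the water can supply cooling to 0 °C: 323.7×4.2×86.9 = 118144 J > q₁, so all ice melts.
Energy balance: 323.7×4.2×(86.9 − T) = 26019 + 67.0×4.2×(T − 0)
1359.54(86.9 − T) = 26019 + 281.4 T
118144 − 26019 = 1640.94 T
T = 92125 / 1640.94 = 56.14 °C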